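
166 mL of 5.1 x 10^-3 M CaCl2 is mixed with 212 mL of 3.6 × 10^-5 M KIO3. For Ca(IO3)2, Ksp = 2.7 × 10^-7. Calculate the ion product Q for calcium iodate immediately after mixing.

Total volume = 166 + 212 = 378 mL.
[Ca^2+] = 5.1 × 10^-3 × (166/378) = 2.24 x 10^-3 M
[IO3^-] = 3.6 × 10^-5 × (212/378) = 2.02 × 10^-5 M
Ca(IO3)2(s) ⇌ Ca^2+(aq) + 2 IO3^-(aq), so Q = [Ca^2+][IO3^-]^2
Q = (2.24 × 10^-3)(2.02 x 10^-5)^2 = 9.1 x 10^-13
Q < Ksp, so no precipitate of Ca(IO3)2 forms.

Q = 9.1e-13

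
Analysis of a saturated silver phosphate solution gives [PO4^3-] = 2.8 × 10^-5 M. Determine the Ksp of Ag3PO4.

1.7 × 10^-17

Ag3PO4(s) ⇌ 3 Ag^+ + PO4^3-
Stoichiometry gives [Ag^+] = (3/1)[PO4^3-] = 8.40 × 10^-5 M.
Ksp = [Ag^+]^3[PO4^3-]
Ksp = (8.40 × 10^-5)^3 × 2.8 × 10^-5 = 1.7 × 10^-17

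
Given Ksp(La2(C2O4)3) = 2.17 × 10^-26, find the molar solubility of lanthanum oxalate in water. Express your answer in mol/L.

La2(C2O4)3(s) <=> 2 La^3+ + 3 C2O4^2-
Ksp = [La^3+]^2[C2O4^2-]^3
Let s = molar solubility. Then [La^3+] = 2s and [C2O4^2-] = 3s.
Substituting: Ksp = (2s)^2(3s)^3 = 108s^5
Solving, s = (2.17 × 10^-26/108)^(1/5) = 2.89 × 10^-6 M

s ≈ 2.89e-6 M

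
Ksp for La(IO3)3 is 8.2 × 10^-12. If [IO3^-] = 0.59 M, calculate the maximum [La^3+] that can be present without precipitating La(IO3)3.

4.0e-11 M

La(IO3)3(s) ⇌ La^3+(aq) + 3 IO3^-(aq)
Ksp = [La^3+][IO3^-]^3
Precipitation begins when Q = Ksp. With [IO3^-] = 0.59 M:
8.2 × 10^-12 = (0.59)^3 × [La^3+]
[La^3+] = (8.2 × 10^-12 / 2.05 × 10^-1) = 4.0 × 10^-11 M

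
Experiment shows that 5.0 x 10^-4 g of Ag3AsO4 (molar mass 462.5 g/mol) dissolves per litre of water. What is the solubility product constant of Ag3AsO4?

Ksp ≈ 3.7 × 10^-23

Molar solubility s = (5.0 x 10^-4 g/L) / (462.5 g/mol) = 1.08 x 10^-6 M.
Ag3AsO4(s) ⇌ 3 Ag^+(aq) + AsO4^3-(aq)
Let s = molar solubility. Then [Ag^+] = 3s and [AsO4^3-] = s.
Ksp = [Ag^+]^3[AsO4^3-]
Ksp = (3s)^3s = 27s^4
Ksp = 27 × (1.08 x 10^-6)^4 = 3.7 × 10^-23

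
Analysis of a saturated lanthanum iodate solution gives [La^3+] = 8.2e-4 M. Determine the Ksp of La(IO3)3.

Ksp = 1.2e-11

La(IO3)3(s) ⇌ La^3+ + 3 IO3^-
Stoichiometry gives [IO3^-] = (3/1)[La^3+] = 2.46 x 10^-3 M.
Ksp = [La^3+][IO3^-]^3
Ksp = 8.2 x 10^-4 × (2.46 × 10^-3)^3 = 1.2 × 10^-11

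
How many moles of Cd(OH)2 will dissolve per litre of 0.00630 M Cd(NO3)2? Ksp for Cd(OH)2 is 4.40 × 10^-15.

4.18e-7 M

Cd(OH)2(s) ⇌ Cd^2+(aq) + 2 OH^-(aq)
Ksp = [Cd^2+][OH^-]^2
Let s = moles of Cd(OH)2 that dissolve per litre. [Cd^2+] = 0.00630 + s ≈ 0.00630, [OH^-] = 2s (common-ion effect: Cd^2+ is already 0.00630 M).
Ksp ≈ 0.00630 × (2s)^2
s = 4.18 × 10^-7 M
Check: s = 4.2 x 10^-7 ≪ 0.00630, so the approximation is valid.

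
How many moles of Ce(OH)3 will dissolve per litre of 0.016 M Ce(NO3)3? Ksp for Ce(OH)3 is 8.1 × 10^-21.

s ≈ 2.7e-7 M

Ce(OH)3(s) ⇌ Ce^3+ + 3 OH^-
Ksp = [Ce^3+][OH^-]^3
Let s be the molar solubility in this solution. [Ce^3+] = 0.016 + s ≈ 0.016, [OH^-] = 3s (Ksp is small, so little additional dissolves).
Ksp ≈ 0.016 × (3s)^3
s = 2.7 x 10^-7 M
Check: s = 2.7 × 10^-7 ≪ 0.016, so the approximation is valid.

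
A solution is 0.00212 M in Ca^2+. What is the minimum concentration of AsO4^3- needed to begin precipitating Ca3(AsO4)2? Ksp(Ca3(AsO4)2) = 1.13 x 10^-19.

[AsO4^3-] ≈ 3.44 × 10^-6 M

Ca3(AsO4)2(s) <=> 3 Ca^2+(aq) + 2 AsO4^3-(aq)
Ksp = [Ca^2+]^3[AsO4^3-]^2
Precipitation begins when Q = Ksp. With [Ca^2+] = 0.00212 M:
1.13 x 10^-19 = (0.00212)^3 × [AsO4^3-]^2
[AsO4^3-] = (1.13 x 10^-19 / 9.528 x 10^-9)^(1/2) = 3.44 × 10^-6 M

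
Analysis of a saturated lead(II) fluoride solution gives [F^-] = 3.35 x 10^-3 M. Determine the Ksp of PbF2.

PbF2(s) ⇌ Pb^2+(aq) + 2 F^-(aq)
Stoichiometry gives [Pb^2+] = (1/2)[F^-] = 1.675 × 10^-3 M.
Ksp = [Pb^2+][F^-]^2
Ksp = 1.675 × 10^-3 × (3.35 × 10^-3)^2 = 1.88 × 10^-8

Ksp ≈ 1.88 × 10^-8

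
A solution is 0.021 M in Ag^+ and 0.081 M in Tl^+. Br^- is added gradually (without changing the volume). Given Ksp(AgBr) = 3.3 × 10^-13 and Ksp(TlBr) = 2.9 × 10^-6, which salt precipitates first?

Each salt begins to precipitate when Q = Ksp, i.e. when [Br^-] reaches its threshold.
For AgBr: 3.3 × 10^-13 = 0.021 × [Br^-]  ⇒  [Br^-] = 1.6 x 10^-11 M.
For TlBr: 2.9 × 10^-6 = 0.081 × [Br^-]  ⇒  [Br^-] = 3.6 × 10^-5 M.
The salt with the lower threshold [Br^-] precipitates first: AgBr.

AgBr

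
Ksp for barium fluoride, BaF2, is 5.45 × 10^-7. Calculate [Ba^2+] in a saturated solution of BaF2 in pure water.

[Ba^2+] = 5.15e-3 M

BaF2(s) <=> Ba^2+(aq) + 2 F^-(aq)
Ksp = [Ba^2+][F^-]^2
For each mole of BaF2 that dissolves: [Ba^2+] = s, [F^-] = 2s.
So Ksp = s × (2s)^2 = 4s^3
s = (5.45 × 10^-7 / 4)^(1/3) = 5.146 × 10^-3 M
[Ba^2+] = s = 5.15 x 10^-3 M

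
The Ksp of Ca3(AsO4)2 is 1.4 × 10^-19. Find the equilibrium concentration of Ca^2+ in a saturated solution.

Ca3(AsO4)2(s) ⇌ 3 Ca^2+ + 2 AsO4^3-
Ksp = [Ca^2+]^3[AsO4^3-]^2
If s mol/L of Ca3(AsO4)2 dissolves, [Ca^2+] = 3s and [AsO4^3-] = 2s.
Substituting: Ksp = (3s)^3(2s)^2 = 108s^5
s = (1.4 × 10^-19 / 108)^(1/5) = 6.65 × 10^-5 M
[Ca^2+] = 3s = 2.0 x 10^-4 M

[Ca^2+] = 2.0 x 10^-4 M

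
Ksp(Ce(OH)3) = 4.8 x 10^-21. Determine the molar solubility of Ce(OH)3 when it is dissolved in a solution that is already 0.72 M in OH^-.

s ≈ 1.3 x 10^-20 M

Ce(OH)3(s) ⇌ Ce^3+(aq) + 3 OH^-(aq)
Ksp = [Ce^3+][OH^-]^3
Let s be the molar solubility in this solution. [Ce^3+] = s, [OH^-] = 0.72 + 3s ≈ 0.72 (since the OH^- already present dominates).
Ksp ≈ s × (0.72)^3
s = 1.3 x 10^-20 M
Check: 3s = 3.9 × 10^-20 ≪ 0.72, so the approximation is valid.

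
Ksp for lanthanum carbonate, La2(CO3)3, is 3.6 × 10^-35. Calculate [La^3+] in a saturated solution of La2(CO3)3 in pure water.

La2(CO3)3(s) ⇌ 2 La^3+ + 3 CO3^2-
Ksp = [La^3+]^2[CO3^2-]^3
For each mole of La2(CO3)3 that dissolves: [La^3+] = 2s, [CO3^2-] = 3s.
So Ksp = (2s)^2 × (3s)^3 = 108s^5
s^5 = 3.6 × 10^-35 / 108, so s = 5.06 × 10^-8 M
[La^3+] = 2s = 1.0 × 10^-7 M

[La^3+] ≈ 1.0e-7 M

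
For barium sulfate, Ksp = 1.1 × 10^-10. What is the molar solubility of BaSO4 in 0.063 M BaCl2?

BaSO4(s) ⇌ Ba^2+(aq) + SO4^2-(aq)
Ksp = [Ba^2+][SO4^2-]
Let s = moles of BaSO4 that dissolve per litre. [Ba^2+] = 0.063 + s ≈ 0.063, [SO4^2-] = s (common-ion effect: Ba^2+ is already 0.063 M).
Ksp ≈ 0.063 × s
s = 1.7 × 10^-9 M
Check: s = 1.7 x 10^-9 ≪ 0.063, so the approximation is valid.

s = 1.7e-9 M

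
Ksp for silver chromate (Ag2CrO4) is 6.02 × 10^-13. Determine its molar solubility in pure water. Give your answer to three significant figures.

Ag2CrO4(s) <=> 2 Ag^+(aq) + CrO4^2-(aq)
Ksp = [Ag^+]^2[CrO4^2-]
With molar solubility s: [Ag^+] = 2s, [CrO4^2-] = s.
Ksp = (2s)^2s = 4s^3
s^3 = 6.02 × 10^-13 / 4, so s = 5.32 x 10^-5 M

s = 5.32e-5 M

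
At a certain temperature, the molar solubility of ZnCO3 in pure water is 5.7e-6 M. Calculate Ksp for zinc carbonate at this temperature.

Ksp ≈ 3.2e-11

ZnCO3(s) <=> Zn^2+(aq) + CO3^2-(aq)
If s mol/L of ZnCO3 dissolves, [Zn^2+] = s and [CO3^2-] = s.
Ksp = [Zn^2+][CO3^2-]
Ksp = s^2
Ksp = (5.7 × 10^-6)^2 = 3.2 × 10^-11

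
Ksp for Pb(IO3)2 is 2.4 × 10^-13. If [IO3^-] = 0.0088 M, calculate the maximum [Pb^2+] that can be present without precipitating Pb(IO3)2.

Pb(IO3)2(s) <=> Pb^2+(aq) + 2 IO3^-(aq)
Ksp = [Pb^2+][IO3^-]^2
Precipitation begins when Q = Ksp. With [IO3^-] = 0.0088 M:
2.4 × 10^-13 = (0.0088)^2 × [Pb^2+]
[Pb^2+] = (2.4 × 10^-13 / 7.74 x 10^-5) = 3.1 × 10^-9 M

[Pb^2+] ≈ 3.1 x 10^-9 M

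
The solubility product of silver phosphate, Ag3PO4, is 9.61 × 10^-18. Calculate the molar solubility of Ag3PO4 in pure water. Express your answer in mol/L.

s ≈ 2.44e-5 M

Ag3PO4(s) <=> 3 Ag^+(aq) + PO4^3-(aq)
Ksp = [Ag^+]^3[PO4^3-]
Let s = molar solubility. Then [Ag^+] = 3s and [PO4^3-] = s.
So Ksp = (3s)^3 × s = 27s^4
s = (9.61 × 10^-18 / 27)^(1/4) = 2.44 × 10^-5 M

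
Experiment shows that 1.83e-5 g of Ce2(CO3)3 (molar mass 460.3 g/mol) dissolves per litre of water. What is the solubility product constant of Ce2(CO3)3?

Ksp = 1.07 × 10^-35

Molar solubility s = (1.83 × 10^-5 g/L) / (460.3 g/mol) = 3.976 x 10^-8 M.
Ce2(CO3)3(s) <=> 2 Ce^3+(aq) + 3 CO3^2-(aq)
Let s = molar solubility. Then [Ce^3+] = 2s and [CO3^2-] = 3s.
Ksp = [Ce^3+]^2[CO3^2-]^3
Ksp = (2s)^2(3s)^3 = 108s^5
Ksp = 108 × (3.976 x 10^-8)^5 = 1.07 × 10^-35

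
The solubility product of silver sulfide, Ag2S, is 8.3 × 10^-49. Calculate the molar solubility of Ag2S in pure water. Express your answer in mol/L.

s ≈ 5.9e-17 M

Ag2S(s) ⇌ 2 Ag^+ + S^2-
Ksp = [Ag^+]^2[S^2-]
If s mol/L of Ag2S dissolves, [Ag^+] = 2s and [S^2-] = s.
So Ksp = (2s)^2 × s = 4s^3
s^3 = 8.3 × 10^-49 / 4, so s = 5.9 × 10^-17 M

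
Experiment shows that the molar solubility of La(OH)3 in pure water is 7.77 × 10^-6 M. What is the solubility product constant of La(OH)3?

Ksp ≈ 9.84 x 10^-20

La(OH)3(s) ⇌ La^3+ + 3 OH^-
With molar solubility s: [La^3+] = s, [OH^-] = 3s.
Ksp = [La^3+][OH^-]^3
Substituting: Ksp = s(3s)^3 = 27s^4
With s = 7.77 x 10^-6: Ksp = 9.84 × 10^-20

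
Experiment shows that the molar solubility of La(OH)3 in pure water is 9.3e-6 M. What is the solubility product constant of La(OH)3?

Ksp = 2.0 x 10^-19

La(OH)3(s) ⇌ La^3+(aq) + 3 OH^-(aq)
With molar solubility s: [La^3+] = s, [OH^-] = 3s.
Ksp = [La^3+][OH^-]^3
So Ksp = s × (3s)^3 = 27s^4
Ksp = 27 × (9.3 × 10^-6)^4 = 2.0 × 10^-19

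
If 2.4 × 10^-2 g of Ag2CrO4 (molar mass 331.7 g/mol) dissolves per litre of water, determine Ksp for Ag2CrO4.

Ksp = 1.5 x 10^-12

Molar solubility s = (2.4 x 10^-2 g/L) / (331.7 g/mol) = 7.24 × 10^-5 M.
Ag2CrO4(s) ⇌ 2 Ag^+(aq) + CrO4^2-(aq)
Let s = molar solubility. Then [Ag^+] = 2s and [CrO4^2-] = s.
Ksp = [Ag^+]^2[CrO4^2-]
Substituting: Ksp = (2s)^2s = 4s^3
Ksp = 4 × (7.24 x 10^-5)^3 = 1.5 × 10^-12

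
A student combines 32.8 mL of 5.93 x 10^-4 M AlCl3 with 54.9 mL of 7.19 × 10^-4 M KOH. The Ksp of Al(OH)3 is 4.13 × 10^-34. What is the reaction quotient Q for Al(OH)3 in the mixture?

2.02 × 10^-14

Total volume = 32.8 + 54.9 = 87.7 mL.
[Al^3+] = 5.93 x 10^-4 × (32.8/87.7) = 2.218 x 10^-4 M
[OH^-] = 7.19 × 10^-4 × (54.9/87.7) = 4.501 × 10^-4 M
Al(OH)3(s) ⇌ Al^3+(aq) + 3 OH^-(aq), so Q = [Al^3+][OH^-]^3
Q = (2.218 × 10^-4)(4.501 × 10^-4)^3 = 2.02 x 10^-14
Q > Ksp, so Al(OH)3 will precipitate.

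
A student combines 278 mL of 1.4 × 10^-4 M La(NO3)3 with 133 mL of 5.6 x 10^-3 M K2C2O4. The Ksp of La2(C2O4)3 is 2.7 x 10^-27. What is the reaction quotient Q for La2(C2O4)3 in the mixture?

Q ≈ 5.3 × 10^-17

Total volume = 278 + 133 = 411 mL.
[La^3+] = 1.4 x 10^-4 × (278/411) = 9.47 x 10^-5 M
[C2O4^2-] = 5.6 × 10^-3 × (133/411) = 1.81 × 10^-3 M
La2(C2O4)3(s) ⇌ 2 La^3+ + 3 C2O4^2-, so Q = [La^3+]^2[C2O4^2-]^3
Q = (9.47 × 10^-5)^2(1.81 × 10^-3)^3 = 5.3 × 10^-17
Q > Ksp, so La2(C2O4)3 will precipitate.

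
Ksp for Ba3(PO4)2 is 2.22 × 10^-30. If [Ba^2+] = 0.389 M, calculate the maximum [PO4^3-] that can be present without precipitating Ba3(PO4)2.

Ba3(PO4)2(s) ⇌ 3 Ba^2+(aq) + 2 PO4^3-(aq)
Ksp = [Ba^2+]^3[PO4^3-]^2
Precipitation begins when Q = Ksp. With [Ba^2+] = 0.389 M:
2.22 × 10^-30 = (0.389)^3 × [PO4^3-]^2
[PO4^3-] = (2.22 × 10^-30 / 5.886 × 10^-2)^(1/2) = 6.14 x 10^-15 M

[PO4^3-] = 6.14 x 10^-15 M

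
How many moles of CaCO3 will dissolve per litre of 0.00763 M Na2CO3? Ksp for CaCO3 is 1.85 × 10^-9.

2.42e-7 M

CaCO3(s) ⇌ Ca^2+(aq) + CO3^2-(aq)
Ksp = [Ca^2+][CO3^2-]
Let s be the molar solubility in this solution. [Ca^2+] = s, [CO3^2-] = 0.00763 + s ≈ 0.00763 (Ksp is small, so little additional dissolves).
Ksp ≈ s × 0.00763
s = 2.42 × 10^-7 M
Check: s = 2.4 x 10^-7 ≪ 0.00763, so the approximation is valid.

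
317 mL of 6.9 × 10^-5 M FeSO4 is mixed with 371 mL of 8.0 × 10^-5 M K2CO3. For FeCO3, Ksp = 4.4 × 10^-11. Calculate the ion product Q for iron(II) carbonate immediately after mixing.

Total volume = 317 + 371 = 688 mL.
[Fe^2+] = 6.9 x 10^-5 × (317/688) = 3.18 × 10^-5 M
[CO3^2-] = 8.0 × 10^-5 × (371/688) = 4.31 × 10^-5 M
FeCO3(s) ⇌ Fe^2+(aq) + CO3^2-(aq), so Q = [Fe^2+][CO3^2-]
Q = (3.18 × 10^-5)(4.31 × 10^-5) = 1.4 x 10^-9
Q > Ksp, so FeCO3 will precipitate.

Q ≈ 1.4 × 10^-9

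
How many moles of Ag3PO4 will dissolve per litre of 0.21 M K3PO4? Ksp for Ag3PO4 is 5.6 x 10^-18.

1.0 × 10^-6 M

Ag3PO4(s) ⇌ 3 Ag^+(aq) + PO4^3-(aq)
Ksp = [Ag^+]^3[PO4^3-]
Let s be the molar solubility in this solution. [Ag^+] = 3s, [PO4^3-] = 0.21 + s ≈ 0.21 (since PO4^3- from K3PO4 dominates).
Ksp ≈ (3s)^3 × 0.21
s = 1.0 × 10^-6 M
Check: s = 1.0 × 10^-6 ≪ 0.21, so the approximation is valid.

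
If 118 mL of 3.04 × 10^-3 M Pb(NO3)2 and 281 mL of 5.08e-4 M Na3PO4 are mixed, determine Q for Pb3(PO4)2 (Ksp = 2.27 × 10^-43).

Q ≈ 9.30 x 10^-17

Total volume = 118 + 281 = 399 mL.
[Pb^2+] = 3.04 × 10^-3 × (118/399) = 8.990 × 10^-4 M
[PO4^3-] = 5.08 × 10^-4 × (281/399) = 3.578 × 10^-4 M
Pb3(PO4)2(s) <=> 3 Pb^2+ + 2 PO4^3-, so Q = [Pb^2+]^3[PO4^3-]^2
Q = (8.990 × 10^-4)^3(3.578 x 10^-4)^2 = 9.30 x 10^-17
Q > Ksp, so Pb3(PO4)2 will precipitate.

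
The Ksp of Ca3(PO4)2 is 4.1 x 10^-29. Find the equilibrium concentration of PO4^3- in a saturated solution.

Ca3(PO4)2(s) <=> 3 Ca^2+ + 2 PO4^3-
Ksp = [Ca^2+]^3[PO4^3-]^2
If s mol/L of Ca3(PO4)2 dissolves, [Ca^2+] = 3s and [PO4^3-] = 2s.
So Ksp = (3s)^3 × (2s)^2 = 108s^5
Solving, s = (4.1 x 10^-29/108)^(1/5) = 8.24 × 10^-7 M
[PO4^3-] = 2s = 1.6 x 10^-6 M

[PO4^3-] ≈ 1.6e-6 M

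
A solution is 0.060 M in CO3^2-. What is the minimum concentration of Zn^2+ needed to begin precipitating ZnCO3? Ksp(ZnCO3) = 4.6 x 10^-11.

[Zn^2+] = 7.7e-10 M

ZnCO3(s) ⇌ Zn^2+ + CO3^2-
Ksp = [Zn^2+][CO3^2-]
Precipitation begins when Q = Ksp. With [CO3^2-] = 0.060 M:
4.6 x 10^-11 = (0.060) × [Zn^2+]
[Zn^2+] = (4.6 x 10^-11 / 6.0 x 10^-2) = 7.7 x 10^-10 M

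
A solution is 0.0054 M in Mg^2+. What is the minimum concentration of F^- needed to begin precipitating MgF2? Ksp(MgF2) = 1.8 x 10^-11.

MgF2(s) <=> Mg^2+ + 2 F^-
Ksp = [Mg^2+][F^-]^2
Precipitation begins when Q = Ksp. With [Mg^2+] = 0.0054 M:
1.8 x 10^-11 = (0.0054) × [F^-]^2
[F^-] = (1.8 x 10^-11 / 5.4 × 10^-3)^(1/2) = 5.8 x 10^-5 M

[F^-] ≈ 5.8e-5 M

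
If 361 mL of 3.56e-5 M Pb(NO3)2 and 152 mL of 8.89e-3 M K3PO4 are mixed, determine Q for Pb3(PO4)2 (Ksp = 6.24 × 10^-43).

Total volume = 361 + 152 = 513 mL.
[Pb^2+] = 3.56 x 10^-5 × (361/513) = 2.505 x 10^-5 M
[PO4^3-] = 8.89 x 10^-3 × (152/513) = 2.634 x 10^-3 M
Pb3(PO4)2(s) ⇌ 3 Pb^2+(aq) + 2 PO4^3-(aq), so Q = [Pb^2+]^3[PO4^3-]^2
Q = (2.505 x 10^-5)^3(2.634 × 10^-3)^2 = 1.09 × 10^-19
Q > Ksp, so Pb3(PO4)2 will precipitate.

1.09 × 10^-19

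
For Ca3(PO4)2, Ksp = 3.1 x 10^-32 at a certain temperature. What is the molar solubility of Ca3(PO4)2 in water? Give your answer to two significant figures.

Ca3(PO4)2(s) ⇌ 3 Ca^2+ + 2 PO4^3-
Ksp = [Ca^2+]^3[PO4^3-]^2
With molar solubility s: [Ca^2+] = 3s, [PO4^3-] = 2s.
Substituting: Ksp = (3s)^3(2s)^2 = 108s^5
s = (3.1 x 10^-32 / 108)^(1/5) = 2.0 × 10^-7 M

s ≈ 2.0 × 10^-7 M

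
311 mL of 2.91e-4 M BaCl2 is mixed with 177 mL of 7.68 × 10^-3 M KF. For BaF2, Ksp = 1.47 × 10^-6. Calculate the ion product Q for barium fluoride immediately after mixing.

Q = 1.44 × 10^-9

Total volume = 311 + 177 = 488 mL.
[Ba^2+] = 2.91 × 10^-4 × (311/488) = 1.855 × 10^-4 M
[F^-] = 7.68 × 10^-3 × (177/488) = 2.786 × 10^-3 M
BaF2(s) ⇌ Ba^2+(aq) + 2 F^-(aq), so Q = [Ba^2+][F^-]^2
Q = (1.855 × 10^-4)(2.786 × 10^-3)^2 = 1.44 × 10^-9
Q < Ksp, so no precipitate of BaF2 forms.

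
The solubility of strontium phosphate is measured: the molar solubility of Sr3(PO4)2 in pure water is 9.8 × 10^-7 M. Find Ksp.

9.8 × 10^-29

Sr3(PO4)2(s) ⇌ 3 Sr^2+(aq) + 2 PO4^3-(aq)
For each mole of Sr3(PO4)2 that dissolves: [Sr^2+] = 3s, [PO4^3-] = 2s.
Ksp = [Sr^2+]^3[PO4^3-]^2
So Ksp = (3s)^3 × (2s)^2 = 108s^5
With s = 9.8 × 10^-7: Ksp = 9.8 × 10^-29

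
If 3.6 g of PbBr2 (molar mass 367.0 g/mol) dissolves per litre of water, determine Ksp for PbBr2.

Molar solubility s = (3.6 g/L) / (367.0 g/mol) = 9.81 × 10^-3 M.
PbBr2(s) ⇌ Pb^2+(aq) + 2 Br^-(aq)
If s mol/L of PbBr2 dissolves, [Pb^2+] = s and [Br^-] = 2s.
Ksp = [Pb^2+][Br^-]^2
Ksp = s(2s)^2 = 4s^3
Ksp = 4 × (9.81 × 10^-3)^3 = 3.8 × 10^-6

3.8 × 10^-6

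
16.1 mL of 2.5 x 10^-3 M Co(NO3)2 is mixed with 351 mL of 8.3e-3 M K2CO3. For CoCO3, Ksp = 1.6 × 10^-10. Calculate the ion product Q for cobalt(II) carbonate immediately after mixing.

Total volume = 16.1 + 351 = 367.1 mL.
[Co^2+] = 2.5 x 10^-3 × (16.1/367.1) = 1.10 × 10^-4 M
[CO3^2-] = 8.3 x 10^-3 × (351/367.1) = 7.94 × 10^-3 M
CoCO3(s) ⇌ Co^2+ + CO3^2-, so Q = [Co^2+][CO3^2-]
Q = (1.10 × 10^-4)(7.94 x 10^-3) = 8.7 x 10^-7
Q > Ksp, so CoCO3 will precipitate.

Q = 8.7 x 10^-7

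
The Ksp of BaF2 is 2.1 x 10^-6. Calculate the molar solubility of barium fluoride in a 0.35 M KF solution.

BaF2(s) ⇌ Ba^2+ + 2 F^-
Ksp = [Ba^2+][F^-]^2
If s mol/L dissolves here, [Ba^2+] = s, [F^-] = 0.35 + 2s ≈ 0.35 (Ksp is small, so little additional dissolves).
Ksp ≈ s × (0.35)^2
s = 1.7 × 10^-5 M
Check: 2s = 3.4 × 10^-5 ≪ 0.35, so the approximation is valid.

1.7 x 10^-5 M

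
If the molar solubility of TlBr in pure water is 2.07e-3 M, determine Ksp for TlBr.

Ksp = 4.28e-6

TlBr(s) ⇌ Tl^+(aq) + Br^-(aq)
If s mol/L of TlBr dissolves, [Tl^+] = s and [Br^-] = s.
Ksp = [Tl^+][Br^-]
Ksp = s × s = s^2
Ksp = (2.07 x 10^-3)^2 = 4.28 × 10^-6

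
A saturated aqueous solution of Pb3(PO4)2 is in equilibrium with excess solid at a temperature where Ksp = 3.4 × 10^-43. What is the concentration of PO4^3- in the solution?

[PO4^3-] = 2.5e-9 M

Pb3(PO4)2(s) <=> 3 Pb^2+(aq) + 2 PO4^3-(aq)
Ksp = [Pb^2+]^3[PO4^3-]^2
For each mole of Pb3(PO4)2 that dissolves: [Pb^2+] = 3s, [PO4^3-] = 2s.
Substituting: Ksp = (3s)^3(2s)^2 = 108s^5
s = (3.4 × 10^-43 / 108)^(1/5) = 1.26 x 10^-9 M
[PO4^3-] = 2s = 2.5 × 10^-9 M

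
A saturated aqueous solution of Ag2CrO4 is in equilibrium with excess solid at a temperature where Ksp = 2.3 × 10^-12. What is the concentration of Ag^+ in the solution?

Ag2CrO4(s) ⇌ 2 Ag^+(aq) + CrO4^2-(aq)
Ksp = [Ag^+]^2[CrO4^2-]
Let s = molar solubility. Then [Ag^+] = 2s and [CrO4^2-] = s.
So Ksp = (2s)^2 × s = 4s^3
s = (2.3 × 10^-12 / 4)^(1/3) = 8.32 × 10^-5 M
[Ag^+] = 2s = 1.7 × 10^-4 M

1.7 × 10^-4 M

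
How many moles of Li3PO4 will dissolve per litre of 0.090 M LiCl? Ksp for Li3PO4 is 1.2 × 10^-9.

1.6 x 10^-6 M

Li3PO4(s) ⇌ 3 Li^+ + PO4^3-
Ksp = [Li^+]^3[PO4^3-]
Let s = moles of Li3PO4 that dissolve per litre. [Li^+] = 0.090 + 3s ≈ 0.090, [PO4^3-] = s (since Li^+ from LiCl dominates).
Ksp ≈ (0.090)^3 × s
s = 1.6 x 10^-6 M
Check: 3s = 4.9 x 10^-6 ≪ 0.090, so the approximation is valid.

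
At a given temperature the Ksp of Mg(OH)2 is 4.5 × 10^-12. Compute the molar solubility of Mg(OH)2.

Mg(OH)2(s) <=> Mg^2+ + 2 OH^-
Ksp = [Mg^2+][OH^-]^2
If s mol/L of Mg(OH)2 dissolves, [Mg^2+] = s and [OH^-] = 2s.
Ksp = s(2s)^2 = 4s^3
s = (4.5 × 10^-12 / 4)^(1/3) = 1.0 × 10^-4 M

s ≈ 1.0 x 10^-4 M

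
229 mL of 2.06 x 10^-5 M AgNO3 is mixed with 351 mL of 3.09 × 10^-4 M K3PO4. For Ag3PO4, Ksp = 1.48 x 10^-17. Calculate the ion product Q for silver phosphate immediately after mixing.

Total volume = 229 + 351 = 580 mL.
[Ag^+] = 2.06 × 10^-5 × (229/580) = 8.133 × 10^-6 M
[PO4^3-] = 3.09 x 10^-4 × (351/580) = 1.870 × 10^-4 M
Ag3PO4(s) <=> 3 Ag^+ + PO4^3-, so Q = [Ag^+]^3[PO4^3-]
Q = (8.133 x 10^-6)^3(1.870 × 10^-4) = 1.01 × 10^-19
Q < Ksp, so no precipitate of Ag3PO4 forms.

1.01 × 10^-19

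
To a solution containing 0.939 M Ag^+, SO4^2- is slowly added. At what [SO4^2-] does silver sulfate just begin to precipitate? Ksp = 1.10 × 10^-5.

[SO4^2-] = 1.25e-5 M

Ag2SO4(s) ⇌ 2 Ag^+(aq) + SO4^2-(aq)
Ksp = [Ag^+]^2[SO4^2-]
Precipitation begins when Q = Ksp. With [Ag^+] = 0.939 M:
1.10 × 10^-5 = (0.939)^2 × [SO4^2-]
[SO4^2-] = (1.10 × 10^-5 / 8.817 × 10^-1) = 1.25 × 10^-5 M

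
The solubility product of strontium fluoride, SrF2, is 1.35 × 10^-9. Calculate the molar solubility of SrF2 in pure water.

6.96 x 10^-4 M

SrF2(s) ⇌ Sr^2+ + 2 F^-
Ksp = [Sr^2+][F^-]^2
For each mole of SrF2 that dissolves: [Sr^2+] = s, [F^-] = 2s.
Substituting: Ksp = s(2s)^2 = 4s^3
Solving, s = (1.35 × 10^-9/4)^(1/3) = 6.96 x 10^-4 M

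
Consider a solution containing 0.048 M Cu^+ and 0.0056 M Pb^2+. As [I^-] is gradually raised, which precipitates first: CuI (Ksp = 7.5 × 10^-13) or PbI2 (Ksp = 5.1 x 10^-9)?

CuI

Precipitation of each salt starts when its ion product equals its Ksp.
For CuI: 7.5 × 10^-13 = 0.048 × [I^-]  ⇒  [I^-] = 1.6 × 10^-11 M.
For PbI2: 5.1 x 10^-9 = 0.0056 × [I^-]^2  ⇒  [I^-] = 9.5 × 10^-4 M.
The salt with the lower threshold [I^-] precipitates first: CuI.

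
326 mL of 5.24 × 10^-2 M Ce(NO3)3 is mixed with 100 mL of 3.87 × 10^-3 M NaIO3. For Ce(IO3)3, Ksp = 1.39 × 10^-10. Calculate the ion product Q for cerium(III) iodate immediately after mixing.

3.01e-11

Total volume = 326 + 100 = 426 mL.
[Ce^3+] = 5.24 x 10^-2 × (326/426) = 4.010 × 10^-2 M
[IO3^-] = 3.87 × 10^-3 × (100/426) = 9.085 x 10^-4 M
Ce(IO3)3(s) ⇌ Ce^3+ + 3 IO3^-, so Q = [Ce^3+][IO3^-]^3
Q = (4.010 × 10^-2)(9.085 × 10^-4)^3 = 3.01 × 10^-11
Q < Ksp, so no precipitate of Ce(IO3)3 forms.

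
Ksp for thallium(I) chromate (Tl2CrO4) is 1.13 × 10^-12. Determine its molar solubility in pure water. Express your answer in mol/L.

6.56 x 10^-5 M

Tl2CrO4(s) <=> 2 Tl^+ + CrO4^2-
Ksp = [Tl^+]^2[CrO4^2-]
For each mole of Tl2CrO4 that dissolves: [Tl^+] = 2s, [CrO4^2-] = s.
Ksp = (2s)^2s = 4s^3
s = (1.13 × 10^-12 / 4)^(1/3) = 6.56 × 10^-5 M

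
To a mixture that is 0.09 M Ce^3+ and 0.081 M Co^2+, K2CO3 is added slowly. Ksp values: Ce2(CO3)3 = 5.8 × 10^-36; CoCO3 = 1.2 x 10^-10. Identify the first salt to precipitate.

Ce2(CO3)3

Precipitation of each salt starts when its ion product equals its Ksp.
For Ce2(CO3)3: 5.8 × 10^-36 = (0.09)^2 × [CO3^2-]^3  ⇒  [CO3^2-] = 8.9 × 10^-12 M.
For CoCO3: 1.2 x 10^-10 = 0.081 × [CO3^2-]  ⇒  [CO3^2-] = 1.5 x 10^-9 M.
The salt with the lower threshold [CO3^2-] precipitates first: Ce2(CO3)3.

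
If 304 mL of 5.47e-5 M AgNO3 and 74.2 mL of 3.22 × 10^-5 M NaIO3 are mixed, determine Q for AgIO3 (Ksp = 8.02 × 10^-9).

Q = 2.78 × 10^-10

Total volume = 304 + 74.2 = 378.2 mL.
[Ag^+] = 5.47 × 10^-5 × (304/378.2) = 4.397 × 10^-5 M
[IO3^-] = 3.22 × 10^-5 × (74.2/378.2) = 6.317 × 10^-6 M
AgIO3(s) ⇌ Ag^+(aq) + IO3^-(aq), so Q = [Ag^+][IO3^-]
Q = (4.397 x 10^-5)(6.317 x 10^-6) = 2.78 x 10^-10
Q < Ksp, so no precipitate of AgIO3 forms.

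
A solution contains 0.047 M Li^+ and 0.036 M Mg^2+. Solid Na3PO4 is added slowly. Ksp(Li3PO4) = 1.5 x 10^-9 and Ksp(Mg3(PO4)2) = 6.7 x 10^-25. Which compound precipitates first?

Mg3(PO4)2

Each salt begins to precipitate when Q = Ksp, i.e. when [PO4^3-] reaches its threshold.
For Li3PO4: 1.5 x 10^-9 = (0.047)^3 × [PO4^3-]  ⇒  [PO4^3-] = 1.4 x 10^-5 M.
For Mg3(PO4)2: 6.7 x 10^-25 = (0.036)^3 × [PO4^3-]^2  ⇒  [PO4^3-] = 1.2 x 10^-10 M.
The salt with the lower threshold [PO4^3-] precipitates first: Mg3(PO4)2.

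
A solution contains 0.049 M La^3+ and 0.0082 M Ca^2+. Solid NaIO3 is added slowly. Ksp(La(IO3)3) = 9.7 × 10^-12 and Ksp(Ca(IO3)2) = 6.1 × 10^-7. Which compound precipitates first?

Precipitation of each salt starts when its ion product equals its Ksp.
For La(IO3)3: 9.7 × 10^-12 = 0.049 × [IO3^-]^3  ⇒  [IO3^-] = 5.8 x 10^-4 M.
For Ca(IO3)2: 6.1 × 10^-7 = 0.0082 × [IO3^-]^2  ⇒  [IO3^-] = 8.6 × 10^-3 M.
The salt with the lower threshold [IO3^-] precipitates first: La(IO3)3.

La(IO3)3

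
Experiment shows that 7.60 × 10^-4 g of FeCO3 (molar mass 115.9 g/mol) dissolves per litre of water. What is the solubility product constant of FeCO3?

Molar solubility s = (7.60 × 10^-4 g/L) / (115.9 g/mol) = 6.557 × 10^-6 M.
FeCO3(s) ⇌ Fe^2+(aq) + CO3^2-(aq)
With molar solubility s: [Fe^2+] = s, [CO3^2-] = s.
Ksp = [Fe^2+][CO3^2-]
Ksp = s × s = s^2
With s = 6.557 × 10^-6: Ksp = 4.30 × 10^-11

Ksp ≈ 4.30 × 10^-11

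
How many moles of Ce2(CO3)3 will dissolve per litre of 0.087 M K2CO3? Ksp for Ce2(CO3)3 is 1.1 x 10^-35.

Ce2(CO3)3(s) ⇌ 2 Ce^3+(aq) + 3 CO3^2-(aq)
Ksp = [Ce^3+]^2[CO3^2-]^3
If s mol/L dissolves here, [Ce^3+] = 2s, [CO3^2-] = 0.087 + 3s ≈ 0.087 (common-ion effect: CO3^2- is already 0.087 M).
Ksp ≈ (2s)^2 × (0.087)^3
s = 6.5 × 10^-17 M
Check: 3s = 1.9 x 10^-16 ≪ 0.087, so the approximation is valid.

6.5e-17 M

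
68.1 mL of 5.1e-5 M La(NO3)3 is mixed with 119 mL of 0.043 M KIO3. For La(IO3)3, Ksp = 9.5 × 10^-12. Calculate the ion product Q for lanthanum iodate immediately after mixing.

Q = 3.8 × 10^-10

Total volume = 68.1 + 119 = 187.1 mL.
[La^3+] = 5.1 × 10^-5 × (68.1/187.1) = 1.86 x 10^-5 M
[IO3^-] = 4.3 × 10^-2 × (119/187.1) = 2.73 × 10^-2 M
La(IO3)3(s) ⇌ La^3+ + 3 IO3^-, so Q = [La^3+][IO3^-]^3
Q = (1.86 × 10^-5)(2.73 x 10^-2)^3 = 3.8 × 10^-10
Q > Ksp, so La(IO3)3 will precipitate.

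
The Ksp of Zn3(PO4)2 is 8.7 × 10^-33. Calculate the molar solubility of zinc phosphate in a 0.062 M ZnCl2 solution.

3.0 x 10^-15 M

Zn3(PO4)2(s) ⇌ 3 Zn^2+(aq) + 2 PO4^3-(aq)
Ksp = [Zn^2+]^3[PO4^3-]^2
Let s be the molar solubility in this solution. [Zn^2+] = 0.062 + 3s ≈ 0.062, [PO4^3-] = 2s (common-ion effect: Zn^2+ is already 0.062 M).
Ksp ≈ (0.062)^3 × (2s)^2
s = 3.0 × 10^-15 M
Check: 3s = 9.1 × 10^-15 ≪ 0.062, so the approximation is valid.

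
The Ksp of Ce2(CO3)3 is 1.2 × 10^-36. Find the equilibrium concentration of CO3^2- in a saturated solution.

Ce2(CO3)3(s) <=> 2 Ce^3+ + 3 CO3^2-
Ksp = [Ce^3+]^2[CO3^2-]^3
If s mol/L of Ce2(CO3)3 dissolves, [Ce^3+] = 2s and [CO3^2-] = 3s.
So Ksp = (2s)^2 × (3s)^3 = 108s^5
Solving, s = (1.2 × 10^-36/108)^(1/5) = 2.57 x 10^-8 M
[CO3^2-] = 3s = 7.7 × 10^-8 M

7.7 x 10^-8 M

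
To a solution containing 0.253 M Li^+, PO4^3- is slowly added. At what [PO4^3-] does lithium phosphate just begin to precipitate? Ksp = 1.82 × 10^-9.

1.12e-7 M

Li3PO4(s) ⇌ 3 Li^+ + PO4^3-
Ksp = [Li^+]^3[PO4^3-]
Precipitation begins when Q = Ksp. With [Li^+] = 0.253 M:
1.82 × 10^-9 = (0.253)^3 × [PO4^3-]
[PO4^3-] = (1.82 × 10^-9 / 1.619 × 10^-2) = 1.12 × 10^-7 M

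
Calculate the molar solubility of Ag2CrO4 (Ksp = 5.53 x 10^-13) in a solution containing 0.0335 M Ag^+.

Ag2CrO4(s) <=> 2 Ag^+(aq) + CrO4^2-(aq)
Ksp = [Ag^+]^2[CrO4^2-]
Let s be the molar solubility in this solution. [Ag^+] = 0.0335 + 2s ≈ 0.0335, [CrO4^2-] = s (since the Ag^+ already present dominates).
Ksp ≈ (0.0335)^2 × s
s = 4.93 × 10^-10 M
Check: 2s = 9.9 x 10^-10 ≪ 0.0335, so the approximation is valid.

s ≈ 4.93 × 10^-10 M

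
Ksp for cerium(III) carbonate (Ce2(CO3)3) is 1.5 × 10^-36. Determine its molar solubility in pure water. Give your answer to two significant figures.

s ≈ 2.7 x 10^-8 M

Ce2(CO3)3(s) <=> 2 Ce^3+(aq) + 3 CO3^2-(aq)
Ksp = [Ce^3+]^2[CO3^2-]^3
For each mole of Ce2(CO3)3 that dissolves: [Ce^3+] = 2s, [CO3^2-] = 3s.
Substituting: Ksp = (2s)^2(3s)^3 = 108s^5
Solving, s = (1.5 × 10^-36/108)^(1/5) = 2.7 x 10^-8 M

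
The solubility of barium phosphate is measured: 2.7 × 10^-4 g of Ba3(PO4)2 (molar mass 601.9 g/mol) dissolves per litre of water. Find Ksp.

Molar solubility s = (2.7 × 10^-4 g/L) / (601.9 g/mol) = 4.49 × 10^-7 M.
Ba3(PO4)2(s) <=> 3 Ba^2+(aq) + 2 PO4^3-(aq)
If s mol/L of Ba3(PO4)2 dissolves, [Ba^2+] = 3s and [PO4^3-] = 2s.
Ksp = [Ba^2+]^3[PO4^3-]^2
Substituting: Ksp = (3s)^3(2s)^2 = 108s^5
Ksp = 108 × (4.49 x 10^-7)^5 = 2.0 × 10^-30

Ksp ≈ 2.0e-30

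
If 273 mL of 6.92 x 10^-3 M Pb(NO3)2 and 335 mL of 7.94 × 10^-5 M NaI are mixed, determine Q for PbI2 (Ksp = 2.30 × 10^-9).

5.95 × 10^-12

Total volume = 273 + 335 = 608 mL.
[Pb^2+] = 6.92 x 10^-3 × (273/608) = 3.107 × 10^-3 M
[I^-] = 7.94 × 10^-5 × (335/608) = 4.375 × 10^-5 M
PbI2(s) <=> Pb^2+ + 2 I^-, so Q = [Pb^2+][I^-]^2
Q = (3.107 × 10^-3)(4.375 × 10^-5)^2 = 5.95 x 10^-12
Q < Ksp, so no precipitate of PbI2 forms.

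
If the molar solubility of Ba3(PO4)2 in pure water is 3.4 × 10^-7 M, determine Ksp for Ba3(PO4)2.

Ksp ≈ 4.9 × 10^-31

Ba3(PO4)2(s) ⇌ 3 Ba^2+(aq) + 2 PO4^3-(aq)
With molar solubility s: [Ba^2+] = 3s, [PO4^3-] = 2s.
Ksp = [Ba^2+]^3[PO4^3-]^2
Substituting: Ksp = (3s)^3(2s)^2 = 108s^5
Ksp = 108 × (3.4 x 10^-7)^5 = 4.9 × 10^-31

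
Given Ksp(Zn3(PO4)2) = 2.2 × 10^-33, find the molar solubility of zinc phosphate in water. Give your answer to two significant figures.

Zn3(PO4)2(s) ⇌ 3 Zn^2+ + 2 PO4^3-
Ksp = [Zn^2+]^3[PO4^3-]^2
For each mole of Zn3(PO4)2 that dissolves: [Zn^2+] = 3s, [PO4^3-] = 2s.
Ksp = (3s)^3(2s)^2 = 108s^5
s^5 = 2.2 × 10^-33 / 108, so s = 1.2 x 10^-7 M

s = 1.2e-7 M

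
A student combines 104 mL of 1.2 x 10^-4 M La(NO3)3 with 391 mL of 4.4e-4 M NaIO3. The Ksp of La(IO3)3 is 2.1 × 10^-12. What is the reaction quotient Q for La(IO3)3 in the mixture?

Total volume = 104 + 391 = 495 mL.
[La^3+] = 1.2 × 10^-4 × (104/495) = 2.52 x 10^-5 M
[IO3^-] = 4.4 × 10^-4 × (391/495) = 3.48 × 10^-4 M
La(IO3)3(s) ⇌ La^3+ + 3 IO3^-, so Q = [La^3+][IO3^-]^3
Q = (2.52 × 10^-5)(3.48 x 10^-4)^3 = 1.1 × 10^-15
Q < Ksp, so no precipitate of La(IO3)3 forms.

1.1e-15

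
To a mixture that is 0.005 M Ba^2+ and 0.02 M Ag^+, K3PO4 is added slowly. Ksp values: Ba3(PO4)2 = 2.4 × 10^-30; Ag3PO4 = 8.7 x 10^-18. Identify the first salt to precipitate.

Ag3PO4

Precipitation of each salt starts when its ion product equals its Ksp.
For Ba3(PO4)2: 2.4 × 10^-30 = (0.005)^3 × [PO4^3-]^2  ⇒  [PO4^3-] = 4.4 x 10^-12 M.
For Ag3PO4: 8.7 x 10^-18 = (0.02)^3 × [PO4^3-]  ⇒  [PO4^3-] = 1.1 × 10^-12 M.
The salt with the lower threshold [PO4^3-] precipitates first: Ag3PO4.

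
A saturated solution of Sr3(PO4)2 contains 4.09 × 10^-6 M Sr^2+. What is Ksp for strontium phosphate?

Ksp = 5.09 x 10^-28

Sr3(PO4)2(s) <=> 3 Sr^2+ + 2 PO4^3-
Stoichiometry gives [PO4^3-] = (2/3)[Sr^2+] = 2.727 × 10^-6 M.
Ksp = [Sr^2+]^3[PO4^3-]^2
Ksp = (4.09 x 10^-6)^3 × (2.727 × 10^-6)^2 = 5.09 × 10^-28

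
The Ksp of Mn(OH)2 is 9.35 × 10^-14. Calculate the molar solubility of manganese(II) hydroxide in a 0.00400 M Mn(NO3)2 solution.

s ≈ 2.42 × 10^-6 M

Mn(OH)2(s) ⇌ Mn^2+(aq) + 2 OH^-(aq)
Ksp = [Mn^2+][OH^-]^2
If s mol/L dissolves here, [Mn^2+] = 0.00400 + s ≈ 0.00400, [OH^-] = 2s (Ksp is small, so little additional dissolves).
Ksp ≈ 0.00400 × (2s)^2
s = 2.42 × 10^-6 M
Check: s = 2.4 x 10^-6 ≪ 0.00400, so the approximation is valid.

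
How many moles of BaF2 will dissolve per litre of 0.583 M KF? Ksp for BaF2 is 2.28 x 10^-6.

BaF2(s) ⇌ Ba^2+(aq) + 2 F^-(aq)
Ksp = [Ba^2+][F^-]^2
If s mol/L dissolves here, [Ba^2+] = s, [F^-] = 0.583 + 2s ≈ 0.583 (since F^- from KF dominates).
Ksp ≈ s × (0.583)^2
s = 6.71 × 10^-6 M
Check: 2s = 1.3 × 10^-5 ≪ 0.583, so the approximation is valid.

6.71 × 10^-6 M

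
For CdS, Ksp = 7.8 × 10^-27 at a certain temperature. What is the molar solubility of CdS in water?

CdS(s) ⇌ Cd^2+(aq) + S^2-(aq)
Ksp = [Cd^2+][S^2-]
For each mole of CdS that dissolves: [Cd^2+] = s, [S^2-] = s.
Ksp = (s)(s) = s^2
s = (7.8 × 10^-27)^(1/2) = 8.8 × 10^-14 M

s ≈ 8.8 × 10^-14 M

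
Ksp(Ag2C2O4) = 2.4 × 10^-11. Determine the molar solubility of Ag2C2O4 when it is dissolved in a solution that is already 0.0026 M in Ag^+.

Ag2C2O4(s) <=> 2 Ag^+ + C2O4^2-
Ksp = [Ag^+]^2[C2O4^2-]
Let s be the molar solubility in this solution. [Ag^+] = 0.0026 + 2s ≈ 0.0026, [C2O4^2-] = s (since the Ag^+ already present dominates).
Ksp ≈ (0.0026)^2 × s
s = 3.6 × 10^-6 M
Check: 2s = 7.1 × 10^-6 ≪ 0.0026, so the approximation is valid.

s = 3.6 × 10^-6 M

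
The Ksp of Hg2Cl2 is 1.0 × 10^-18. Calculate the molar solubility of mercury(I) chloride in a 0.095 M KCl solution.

1.1 × 10^-16 M

Hg2Cl2(s) <=> Hg2^2+ + 2 Cl^-
Ksp = [Hg2^2+][Cl^-]^2
Let s be the molar solubility in this solution. [Hg2^2+] = s, [Cl^-] = 0.095 + 2s ≈ 0.095 (Ksp is small, so little additional dissolves).
Ksp ≈ s × (0.095)^2
s = 1.1 × 10^-16 M
Check: 2s = 2.2 x 10^-16 ≪ 0.095, so the approximation is valid.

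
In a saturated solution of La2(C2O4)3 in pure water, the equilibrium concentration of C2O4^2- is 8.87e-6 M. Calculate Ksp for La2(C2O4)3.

La2(C2O4)3(s) ⇌ 2 La^3+(aq) + 3 C2O4^2-(aq)
Stoichiometry gives [La^3+] = (2/3)[C2O4^2-] = 5.913 x 10^-6 M.
Ksp = [La^3+]^2[C2O4^2-]^3
Ksp = (5.913 × 10^-6)^2 × (8.87 × 10^-6)^3 = 2.44 × 10^-26

Ksp = 2.44 x 10^-26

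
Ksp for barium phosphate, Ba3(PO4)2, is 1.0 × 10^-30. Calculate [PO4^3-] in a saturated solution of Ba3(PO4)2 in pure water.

Ba3(PO4)2(s) <=> 3 Ba^2+(aq) + 2 PO4^3-(aq)
Ksp = [Ba^2+]^3[PO4^3-]^2
Let s = molar solubility. Then [Ba^2+] = 3s and [PO4^3-] = 2s.
So Ksp = (3s)^3 × (2s)^2 = 108s^5
s^5 = 1.0 × 10^-30 / 108, so s = 3.92 x 10^-7 M
[PO4^3-] = 2s = 7.8 × 10^-7 M

[PO4^3-] = 7.8e-7 M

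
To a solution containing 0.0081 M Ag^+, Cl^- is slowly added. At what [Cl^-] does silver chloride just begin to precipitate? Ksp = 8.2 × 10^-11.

AgCl(s) ⇌ Ag^+ + Cl^-
Ksp = [Ag^+][Cl^-]
Precipitation begins when Q = Ksp. With [Ag^+] = 0.0081 M:
8.2 × 10^-11 = (0.0081) × [Cl^-]
[Cl^-] = (8.2 × 10^-11 / 8.1 × 10^-3) = 1.0 × 10^-8 M

1.0e-8 M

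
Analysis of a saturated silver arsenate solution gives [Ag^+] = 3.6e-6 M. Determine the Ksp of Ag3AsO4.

Ksp ≈ 5.6e-23

Ag3AsO4(s) <=> 3 Ag^+ + AsO4^3-
Stoichiometry gives [AsO4^3-] = (1/3)[Ag^+] = 1.20 x 10^-6 M.
Ksp = [Ag^+]^3[AsO4^3-]
Ksp = (3.6 × 10^-6)^3 × 1.20 × 10^-6 = 5.6 × 10^-23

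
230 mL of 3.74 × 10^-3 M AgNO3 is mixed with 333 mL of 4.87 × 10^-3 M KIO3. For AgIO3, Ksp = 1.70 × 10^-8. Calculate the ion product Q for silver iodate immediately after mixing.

4.40 × 10^-6

Total volume = 230 + 333 = 563 mL.
[Ag^+] = 3.74 x 10^-3 × (230/563) = 1.528 × 10^-3 M
[IO3^-] = 4.87 × 10^-3 × (333/563) = 2.880 × 10^-3 M
AgIO3(s) ⇌ Ag^+ + IO3^-, so Q = [Ag^+][IO3^-]
Q = (1.528 × 10^-3)(2.880 x 10^-3) = 4.40 × 10^-6
Q > Ksp, so AgIO3 will precipitate.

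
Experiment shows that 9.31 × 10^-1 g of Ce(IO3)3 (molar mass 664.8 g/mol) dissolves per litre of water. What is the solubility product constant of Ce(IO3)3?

Molar solubility s = (9.31 × 10^-1 g/L) / (664.8 g/mol) = 1.400 x 10^-3 M.
Ce(IO3)3(s) ⇌ Ce^3+(aq) + 3 IO3^-(aq)
If s mol/L of Ce(IO3)3 dissolves, [Ce^3+] = s and [IO3^-] = 3s.
Ksp = [Ce^3+][IO3^-]^3
Ksp = s(3s)^3 = 27s^4
Ksp = 27 × (1.400 × 10^-3)^4 = 1.04 × 10^-10

Ksp = 1.04e-10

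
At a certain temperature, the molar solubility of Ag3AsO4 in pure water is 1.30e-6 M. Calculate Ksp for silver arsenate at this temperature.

Ksp ≈ 7.71 x 10^-23

Ag3AsO4(s) ⇌ 3 Ag^+(aq) + AsO4^3-(aq)
Let s = molar solubility. Then [Ag^+] = 3s and [AsO4^3-] = s.
Ksp = [Ag^+]^3[AsO4^3-]
Substituting: Ksp = (3s)^3s = 27s^4
Ksp = 27 × (1.30 x 10^-6)^4 = 7.71 x 10^-23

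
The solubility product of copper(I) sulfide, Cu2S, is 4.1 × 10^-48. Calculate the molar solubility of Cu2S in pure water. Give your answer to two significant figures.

Cu2S(s) <=> 2 Cu^+(aq) + S^2-(aq)
Ksp = [Cu^+]^2[S^2-]
With molar solubility s: [Cu^+] = 2s, [S^2-] = s.
Ksp = (2s)^2s = 4s^3
s = (4.1 × 10^-48 / 4)^(1/3) = 1.0 × 10^-16 M

1.0e-16 M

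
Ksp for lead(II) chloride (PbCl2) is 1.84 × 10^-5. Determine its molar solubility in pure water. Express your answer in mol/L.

s = 0.0166 M

PbCl2(s) ⇌ Pb^2+ + 2 Cl^-
Ksp = [Pb^2+][Cl^-]^2
Let s = molar solubility. Then [Pb^2+] = s and [Cl^-] = 2s.
Ksp = s(2s)^2 = 4s^3
s^3 = 1.84 × 10^-5 / 4, so s = 1.66 x 10^-2 M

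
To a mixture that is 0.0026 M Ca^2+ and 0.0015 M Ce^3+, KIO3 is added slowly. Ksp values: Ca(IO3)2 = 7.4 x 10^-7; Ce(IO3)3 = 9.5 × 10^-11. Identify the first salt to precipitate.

Each salt begins to precipitate when Q = Ksp, i.e. when [IO3^-] reaches its threshold.
For Ca(IO3)2: 7.4 x 10^-7 = 0.0026 × [IO3^-]^2  ⇒  [IO3^-] = 1.7 × 10^-2 M.
For Ce(IO3)3: 9.5 × 10^-11 = 0.0015 × [IO3^-]^3  ⇒  [IO3^-] = 4.0 × 10^-3 M.
The salt with the lower threshold [IO3^-] precipitates first: Ce(IO3)3.

Ce(IO3)3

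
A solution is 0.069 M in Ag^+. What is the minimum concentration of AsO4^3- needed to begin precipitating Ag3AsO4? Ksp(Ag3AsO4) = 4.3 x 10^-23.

1.3 x 10^-19 M

Ag3AsO4(s) ⇌ 3 Ag^+ + AsO4^3-
Ksp = [Ag^+]^3[AsO4^3-]
Precipitation begins when Q = Ksp. With [Ag^+] = 0.069 M:
4.3 x 10^-23 = (0.069)^3 × [AsO4^3-]
[AsO4^3-] = (4.3 x 10^-23 / 3.29 × 10^-4) = 1.3 x 10^-19 M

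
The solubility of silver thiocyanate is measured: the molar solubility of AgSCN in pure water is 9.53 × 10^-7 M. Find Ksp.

Ksp ≈ 9.08 × 10^-13

AgSCN(s) ⇌ Ag^+(aq) + SCN^-(aq)
Let s = molar solubility. Then [Ag^+] = s and [SCN^-] = s.
Ksp = [Ag^+][SCN^-]
Ksp = s^2
With s = 9.53 x 10^-7: Ksp = 9.08 × 10^-13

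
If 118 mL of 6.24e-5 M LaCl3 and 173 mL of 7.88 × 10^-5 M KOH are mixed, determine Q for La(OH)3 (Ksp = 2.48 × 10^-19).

2.60e-18

Total volume = 118 + 173 = 291 mL.
[La^3+] = 6.24 x 10^-5 × (118/291) = 2.530 × 10^-5 M
[OH^-] = 7.88 × 10^-5 × (173/291) = 4.685 × 10^-5 M
La(OH)3(s) ⇌ La^3+(aq) + 3 OH^-(aq), so Q = [La^3+][OH^-]^3
Q = (2.530 × 10^-5)(4.685 × 10^-5)^3 = 2.60 × 10^-18
Q > Ksp, so La(OH)3 will precipitate.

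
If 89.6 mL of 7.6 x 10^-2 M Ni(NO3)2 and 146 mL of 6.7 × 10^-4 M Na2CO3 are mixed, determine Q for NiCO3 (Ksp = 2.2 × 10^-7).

Total volume = 89.6 + 146 = 235.6 mL.
[Ni^2+] = 7.6 x 10^-2 × (89.6/235.6) = 2.89 × 10^-2 M
[CO3^2-] = 6.7 × 10^-4 × (146/235.6) = 4.15 x 10^-4 M
NiCO3(s) ⇌ Ni^2+(aq) + CO3^2-(aq), so Q = [Ni^2+][CO3^2-]
Q = (2.89 × 10^-2)(4.15 x 10^-4) = 1.2 × 10^-5
Q > Ksp, so NiCO3 will precipitate.

Q ≈ 1.2e-5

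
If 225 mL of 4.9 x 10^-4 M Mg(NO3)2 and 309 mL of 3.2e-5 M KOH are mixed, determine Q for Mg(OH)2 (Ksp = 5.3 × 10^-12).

Q = 7.1 x 10^-14

Total volume = 225 + 309 = 534 mL.
[Mg^2+] = 4.9 × 10^-4 × (225/534) = 2.06 × 10^-4 M
[OH^-] = 3.2 × 10^-5 × (309/534) = 1.85 × 10^-5 M
Mg(OH)2(s) <=> Mg^2+ + 2 OH^-, so Q = [Mg^2+][OH^-]^2
Q = (2.06 × 10^-4)(1.85 × 10^-5)^2 = 7.1 x 10^-14
Q < Ksp, so no precipitate of Mg(OH)2 forms.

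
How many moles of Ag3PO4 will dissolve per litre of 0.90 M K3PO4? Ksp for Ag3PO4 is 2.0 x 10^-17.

Ag3PO4(s) ⇌ 3 Ag^+ + PO4^3-
Ksp = [Ag^+]^3[PO4^3-]
If s mol/L dissolves here, [Ag^+] = 3s, [PO4^3-] = 0.90 + s ≈ 0.90 (since PO4^3- from K3PO4 dominates).
Ksp ≈ (3s)^3 × 0.90
s = 9.4 × 10^-7 M
Check: s = 9.4 × 10^-7 ≪ 0.90, so the approximation is valid.

9.4e-7 M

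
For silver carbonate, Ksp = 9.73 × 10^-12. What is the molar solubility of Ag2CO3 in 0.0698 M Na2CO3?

s ≈ 5.90 x 10^-6 M

Ag2CO3(s) ⇌ 2 Ag^+ + CO3^2-
Ksp = [Ag^+]^2[CO3^2-]
Let s be the molar solubility in this solution. [Ag^+] = 2s, [CO3^2-] = 0.0698 + s ≈ 0.0698 (common-ion effect: CO3^2- is already 0.0698 M).
Ksp ≈ (2s)^2 × 0.0698
s = 5.90 x 10^-6 M
Check: s = 5.9 x 10^-6 ≪ 0.0698, so the approximation is valid.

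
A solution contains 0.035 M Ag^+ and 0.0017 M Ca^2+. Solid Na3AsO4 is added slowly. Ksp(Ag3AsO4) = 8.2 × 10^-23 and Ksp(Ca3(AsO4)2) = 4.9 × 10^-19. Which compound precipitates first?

Ag3AsO4

Each salt begins to precipitate when Q = Ksp, i.e. when [AsO4^3-] reaches its threshold.
For Ag3AsO4: 8.2 × 10^-23 = (0.035)^3 × [AsO4^3-]  ⇒  [AsO4^3-] = 1.9 x 10^-18 M.
For Ca3(AsO4)2: 4.9 × 10^-19 = (0.0017)^3 × [AsO4^3-]^2  ⇒  [AsO4^3-] = 1.0 x 10^-5 M.
The salt with the lower threshold [AsO4^3-] precipitates first: Ag3AsO4.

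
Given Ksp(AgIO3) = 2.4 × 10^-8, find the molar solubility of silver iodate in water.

s = 1.5 × 10^-4 M

AgIO3(s) ⇌ Ag^+ + IO3^-
Ksp = [Ag^+][IO3^-]
If s mol/L of AgIO3 dissolves, [Ag^+] = s and [IO3^-] = s.
Ksp = s^2
s = √(2.4 × 10^-8) = 1.5 × 10^-4 M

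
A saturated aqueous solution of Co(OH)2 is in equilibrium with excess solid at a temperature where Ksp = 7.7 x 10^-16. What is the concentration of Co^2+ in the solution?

[Co^2+] = 5.8 × 10^-6 M

Co(OH)2(s) <=> Co^2+(aq) + 2 OH^-(aq)
Ksp = [Co^2+][OH^-]^2
With molar solubility s: [Co^2+] = s, [OH^-] = 2s.
Ksp = s(2s)^2 = 4s^3
s^3 = 7.7 x 10^-16 / 4, so s = 5.77 x 10^-6 M
[Co^2+] = s = 5.8 × 10^-6 M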